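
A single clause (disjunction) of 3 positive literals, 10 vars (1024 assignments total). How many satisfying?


Step 1: Total=2^10=1024
Step 2: Unsat when all 3 false: 2^7=128
Step 3: Sat=1024-128=896

896


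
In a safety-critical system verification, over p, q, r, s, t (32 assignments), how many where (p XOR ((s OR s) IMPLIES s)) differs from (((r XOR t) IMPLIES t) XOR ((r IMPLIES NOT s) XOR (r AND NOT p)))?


F1 = (p XOR ((s OR s) IMPLIES s))
F2 = (((r XOR t) IMPLIES t) XOR ((r IMPLIES NOT s) XOR (r AND NOT p)))
Evaluate both on each of 32 rows (bits = p,q,r,s,t):
  row 0 [00000]: F1=1 F2=0 (differ) -> 1
  row 1 [00001]: F1=1 F2=0 (differ) -> 1
  row 2 [00010]: F1=1 F2=0 (differ) -> 1
  row 3 [00011]: F1=1 F2=0 (differ) -> 1
  row 4 [00100]: F1=1 F2=0 (differ) -> 1
  row 5 [00101]: F1=1 F2=1 -> 0
  row 6 [00110]: F1=1 F2=1 -> 0
  row 7 [00111]: F1=1 F2=0 (differ) -> 1
  row 8 [01000]: F1=1 F2=0 (differ) -> 1
  row 9 [01001]: F1=1 F2=0 (differ) -> 1
  row 10 [01010]: F1=1 F2=0 (differ) -> 1
  row 11 [01011]: F1=1 F2=0 (differ) -> 1
  row 12 [01100]: F1=1 F2=0 (differ) -> 1
  row 13 [01101]: F1=1 F2=1 -> 0
  row 14 [01110]: F1=1 F2=1 -> 0
  row 15 [01111]: F1=1 F2=0 (differ) -> 1
  row 16 [10000]: F1=0 F2=0 -> 0
  row 17 [10001]: F1=0 F2=0 -> 0
  row 18 [10010]: F1=0 F2=0 -> 0
  row 19 [10011]: F1=0 F2=0 -> 0
  row 20 [10100]: F1=0 F2=1 (differ) -> 1
  row 21 [10101]: F1=0 F2=0 -> 0
  row 22 [10110]: F1=0 F2=0 -> 0
  row 23 [10111]: F1=0 F2=1 (differ) -> 1
  row 24 [11000]: F1=0 F2=0 -> 0
  row 25 [11001]: F1=0 F2=0 -> 0
  row 26 [11010]: F1=0 F2=0 -> 0
  row 27 [11011]: F1=0 F2=0 -> 0
  row 28 [11100]: F1=0 F2=1 (differ) -> 1
  row 29 [11101]: F1=0 F2=0 -> 0
  row 30 [11110]: F1=0 F2=0 -> 0
  row 31 [11111]: F1=0 F2=1 (differ) -> 1
Full result column, 8 rows per line (p,q fixed per line; r,s,t runs 000..111 left to right):
  rows 0-7 [p,q=00]: 11111001  (ones: 6)
  rows 8-15 [p,q=01]: 11111001  (ones: 6)
  rows 16-23 [p,q=10]: 00001001  (ones: 2)
  rows 24-31 [p,q=11]: 00001001  (ones: 2)
Disagreements = 6+6+2+2 = 16

16


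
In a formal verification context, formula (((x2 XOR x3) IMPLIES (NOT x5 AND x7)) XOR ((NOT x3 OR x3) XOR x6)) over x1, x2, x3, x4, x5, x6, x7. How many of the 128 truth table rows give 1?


Formula: (((x2 XOR x3) IMPLIES (NOT x5 AND x7)) XOR ((NOT x3 OR x3) XOR x6)) over 7 vars (128 rows)
Evaluate each row (x1, x2, x3, x4, x5, x6, x7 as bits, MSB first):
  row 0 [0000000]: (((0 XOR 0) IMPLIES (NOT 0 AND 0)) XOR ((NOT 0 OR 0) XOR 0)) -> 0
  row 1 [0000001]: (((0 XOR 0) IMPLIES (NOT 0 AND 1)) XOR ((NOT 0 OR 0) XOR 0)) -> 0
  row 2 [0000010]: (((0 XOR 0) IMPLIES (NOT 0 AND 0)) XOR ((NOT 0 OR 0) XOR 1)) -> 1
  row 3 [0000011]: (((0 XOR 0) IMPLIES (NOT 0 AND 1)) XOR ((NOT 0 OR 0) XOR 1)) -> 1
  row 4 [0000100]: (((0 XOR 0) IMPLIES (NOT 1 AND 0)) XOR ((NOT 0 OR 0) XOR 0)) -> 0
  (every remaining row is evaluated the same way; all 128 results are listed next)
Full result column, 8 rows per line (x1,x2,x3,x4 fixed per line; x5,x6,x7 runs 000..111 left to right):
  rows 0-7 [x1,x2,x3,x4=0000]: 00110011  (ones: 4)
  rows 8-15 [x1,x2,x3,x4=0001]: 00110011  (ones: 4)
  rows 16-23 [x1,x2,x3,x4=0010]: 10011100  (ones: 4)
  rows 24-31 [x1,x2,x3,x4=0011]: 10011100  (ones: 4)
  rows 32-39 [x1,x2,x3,x4=0100]: 10011100  (ones: 4)
  rows 40-47 [x1,x2,x3,x4=0101]: 10011100  (ones: 4)
  rows 48-55 [x1,x2,x3,x4=0110]: 00110011  (ones: 4)
  rows 56-63 [x1,x2,x3,x4=0111]: 00110011  (ones: 4)
  rows 64-71 [x1,x2,x3,x4=1000]: 00110011  (ones: 4)
  rows 72-79 [x1,x2,x3,x4=1001]: 00110011  (ones: 4)
  rows 80-87 [x1,x2,x3,x4=1010]: 10011100  (ones: 4)
  rows 88-95 [x1,x2,x3,x4=1011]: 10011100  (ones: 4)
  rows 96-103 [x1,x2,x3,x4=1100]: 10011100  (ones: 4)
  rows 104-111 [x1,x2,x3,x4=1101]: 10011100  (ones: 4)
  rows 112-119 [x1,x2,x3,x4=1110]: 00110011  (ones: 4)
  rows 120-127 [x1,x2,x3,x4=1111]: 00110011  (ones: 4)
Count of 1-rows = 4+4+4+4+4+4+4+4+4+4+4+4+4+4+4+4 = 64

64


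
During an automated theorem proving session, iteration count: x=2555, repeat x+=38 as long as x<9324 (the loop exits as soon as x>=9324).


Step 1: x goes from 2555 toward 9324 by 38; the body runs while x<9324, so iterations = ceil((bound-start)/step)
Step 2: Distance=6769
Step 3: ceil(6769/38)=179

179


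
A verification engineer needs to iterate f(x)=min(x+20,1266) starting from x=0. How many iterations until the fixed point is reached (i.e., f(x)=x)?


Step 1: x=0, cap=1266, increment=20
Step 2: x grows by 20 each step until capped at 1266; fixed point is x=1266
Step 3: iterations = ceil(1266/20) = 64

64


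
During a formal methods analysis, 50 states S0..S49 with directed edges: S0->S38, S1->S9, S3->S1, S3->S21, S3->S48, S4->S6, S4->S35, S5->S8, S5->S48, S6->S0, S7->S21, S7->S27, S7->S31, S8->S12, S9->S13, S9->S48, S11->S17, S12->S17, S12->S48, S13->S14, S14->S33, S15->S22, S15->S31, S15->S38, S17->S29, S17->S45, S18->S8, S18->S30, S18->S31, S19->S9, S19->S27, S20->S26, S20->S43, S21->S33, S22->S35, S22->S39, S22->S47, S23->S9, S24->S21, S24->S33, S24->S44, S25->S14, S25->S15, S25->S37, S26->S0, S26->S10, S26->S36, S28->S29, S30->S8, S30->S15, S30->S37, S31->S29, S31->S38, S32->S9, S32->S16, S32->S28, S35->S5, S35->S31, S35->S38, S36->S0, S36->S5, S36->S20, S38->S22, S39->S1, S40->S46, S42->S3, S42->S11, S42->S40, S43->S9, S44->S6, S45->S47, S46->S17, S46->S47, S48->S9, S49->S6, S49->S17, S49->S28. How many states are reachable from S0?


BFS from S0:
  layer 0: {S0}
  layer 1: {S38}
  layer 2: {S22}
  layer 3: {S35, S39, S47}
  layer 4: {S1, S5, S31}
  layer 5: {S8, S9, S29, S48}
  layer 6: {S12, S13}
  layer 7: {S14, S17}
  layer 8: {S33, S45}
Reachable set: {S0, S1, S5, S8, S9, S12, S13, S14, S17, S22, S29, S31, S33, S35, S38, S39, S45, S47, S48}
Count = 19

19


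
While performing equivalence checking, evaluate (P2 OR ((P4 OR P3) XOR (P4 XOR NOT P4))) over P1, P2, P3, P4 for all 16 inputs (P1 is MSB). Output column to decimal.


Formula: (P2 OR ((P4 OR P3) XOR (P4 XOR NOT P4))) over P1, P2, P3, P4 (16 rows)
Evaluate each row (bits = P1,P2,P3,P4, MSB first):
  row 0 [0000]: (0 OR ((0 OR 0) XOR (0 XOR NOT 0))) -> 1
  row 1 [0001]: (0 OR ((1 OR 0) XOR (1 XOR NOT 1))) -> 0
  row 2 [0010]: (0 OR ((0 OR 1) XOR (0 XOR NOT 0))) -> 0
  row 3 [0011]: (0 OR ((1 OR 1) XOR (1 XOR NOT 1))) -> 0
  row 4 [0100]: (1 OR ((0 OR 0) XOR (0 XOR NOT 0))) -> 1
  row 5 [0101]: (1 OR ((1 OR 0) XOR (1 XOR NOT 1))) -> 1
  row 6 [0110]: (1 OR ((0 OR 1) XOR (0 XOR NOT 0))) -> 1
  row 7 [0111]: (1 OR ((1 OR 1) XOR (1 XOR NOT 1))) -> 1
  row 8 [1000]: (0 OR ((0 OR 0) XOR (0 XOR NOT 0))) -> 1
  row 9 [1001]: (0 OR ((1 OR 0) XOR (1 XOR NOT 1))) -> 0
  row 10 [1010]: (0 OR ((0 OR 1) XOR (0 XOR NOT 0))) -> 0
  row 11 [1011]: (0 OR ((1 OR 1) XOR (1 XOR NOT 1))) -> 0
  row 12 [1100]: (1 OR ((0 OR 0) XOR (0 XOR NOT 0))) -> 1
  row 13 [1101]: (1 OR ((1 OR 0) XOR (1 XOR NOT 1))) -> 1
  row 14 [1110]: (1 OR ((0 OR 1) XOR (0 XOR NOT 0))) -> 1
  row 15 [1111]: (1 OR ((1 OR 1) XOR (1 XOR NOT 1))) -> 1
Full result column, 4 rows per line (P1,P2 fixed per line; P3,P4 runs 00..11 left to right):
  rows 0-3 [P1,P2=00]: 1000  = hex 8
  rows 4-7 [P1,P2=01]: 1111  = hex F
  rows 8-11 [P1,P2=10]: 1000  = hex 8
  rows 12-15 [P1,P2=11]: 1111  = hex F
Output column (row 0 .. row 15) = 1000111110001111
Output column grouped in 4s = 1000 1111 1000 1111 = 0x8F8F
Convert to decimal digit by digit (value = value*16 + digit):
  8 -> 8
  8*16 + 15 (F) = 143
  143*16 + 8 = 2296
  2296*16 + 15 (F) = 36751
Decimal = 36751

36751


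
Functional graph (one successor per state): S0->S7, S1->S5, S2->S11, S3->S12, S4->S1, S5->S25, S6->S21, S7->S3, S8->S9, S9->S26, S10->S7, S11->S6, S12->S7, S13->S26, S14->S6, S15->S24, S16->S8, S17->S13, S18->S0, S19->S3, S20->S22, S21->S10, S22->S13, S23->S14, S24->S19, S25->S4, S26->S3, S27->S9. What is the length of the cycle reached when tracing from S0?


Trace from S0 until a state repeats:
  S0 -> S7 -> S3 -> S12 -> S7
S7 first seen at step 1, revisited at step 4.
Cycle length = 4 - 1 = 3

3


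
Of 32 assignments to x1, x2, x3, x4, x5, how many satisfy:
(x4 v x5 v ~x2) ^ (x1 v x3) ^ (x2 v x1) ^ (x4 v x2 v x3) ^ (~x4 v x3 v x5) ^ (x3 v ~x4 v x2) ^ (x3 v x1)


CNF with 7 clauses over 5 vars (32 assignments).
An assignment satisfies CNF iff every clause has >=1 true literal.
Check each row (bits = x1,x2,x3,x4,x5; clause T/F shown):
  row 0 [00000]: clauses=TFFFTTF -> 0
  row 1 [00001]: clauses=TFFFTTF -> 0
  row 2 [00010]: clauses=TFFTFFF -> 0
  row 3 [00011]: clauses=TFFTTFF -> 0
  row 4 [00100]: clauses=TTFTTTT -> 0
  row 5 [00101]: clauses=TTFTTTT -> 0
  row 6 [00110]: clauses=TTFTTTT -> 0
  row 7 [00111]: clauses=TTFTTTT -> 0
  row 8 [01000]: clauses=FFTTTTF -> 0
  row 9 [01001]: clauses=TFTTTTF -> 0
  row 10 [01010]: clauses=TFTTFTF -> 0
  row 11 [01011]: clauses=TFTTTTF -> 0
  row 12 [01100]: clauses=FTTTTTT -> 0
  row 13 [01101]: clauses=TTTTTTT -> 1
  row 14 [01110]: clauses=TTTTTTT -> 1
  row 15 [01111]: clauses=TTTTTTT -> 1
  row 16 [10000]: clauses=TTTFTTT -> 0
  row 17 [10001]: clauses=TTTFTTT -> 0
  row 18 [10010]: clauses=TTTTFFT -> 0
  row 19 [10011]: clauses=TTTTTFT -> 0
  row 20 [10100]: clauses=TTTTTTT -> 1
  row 21 [10101]: clauses=TTTTTTT -> 1
  row 22 [10110]: clauses=TTTTTTT -> 1
  row 23 [10111]: clauses=TTTTTTT -> 1
  row 24 [11000]: clauses=FTTTTTT -> 0
  row 25 [11001]: clauses=TTTTTTT -> 1
  row 26 [11010]: clauses=TTTTFTT -> 0
  row 27 [11011]: clauses=TTTTTTT -> 1
  row 28 [11100]: clauses=FTTTTTT -> 0
  row 29 [11101]: clauses=TTTTTTT -> 1
  row 30 [11110]: clauses=TTTTTTT -> 1
  row 31 [11111]: clauses=TTTTTTT -> 1
Full result column, 8 rows per line (x1,x2 fixed per line; x3,x4,x5 runs 000..111 left to right):
  rows 0-7 [x1,x2=00]: 00000000  (ones: 0)
  rows 8-15 [x1,x2=01]: 00000111  (ones: 3)
  rows 16-23 [x1,x2=10]: 00001111  (ones: 4)
  rows 24-31 [x1,x2=11]: 01010111  (ones: 5)
Satisfying assignments = 0+3+4+5 = 12

12


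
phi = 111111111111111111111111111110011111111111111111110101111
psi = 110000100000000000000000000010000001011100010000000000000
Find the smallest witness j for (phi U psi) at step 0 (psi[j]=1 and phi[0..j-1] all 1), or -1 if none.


(phi U psi) at 0: need smallest j with psi[j]=1 and phi[i]=1 for all i in [0,j).
Scan from step 0:
  step 0: psi=1 and phi held for [0,0) -> witness found
Witness step = 0

0


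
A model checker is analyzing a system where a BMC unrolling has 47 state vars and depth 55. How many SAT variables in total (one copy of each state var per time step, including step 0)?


BMC unrolls to depth k, creating one copy of each state var for steps 0..k.
Step count = 55 + 1 = 56 (steps 0 through 55)
Vars per step = 47
Total = 47 * 56 = 2632

2632


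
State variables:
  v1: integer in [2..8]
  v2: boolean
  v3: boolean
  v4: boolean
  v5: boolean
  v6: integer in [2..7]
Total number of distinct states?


State space = product of domain sizes of all variables.
Domain sizes:
  v1 (integer in [2..8]): 7
  v2 (boolean): 2
  v3 (boolean): 2
  v4 (boolean): 2
  v5 (boolean): 2
  v6 (integer in [2..7]): 6
Product = 7 * 2 * 2 * 2 * 2 * 6 = 672

672


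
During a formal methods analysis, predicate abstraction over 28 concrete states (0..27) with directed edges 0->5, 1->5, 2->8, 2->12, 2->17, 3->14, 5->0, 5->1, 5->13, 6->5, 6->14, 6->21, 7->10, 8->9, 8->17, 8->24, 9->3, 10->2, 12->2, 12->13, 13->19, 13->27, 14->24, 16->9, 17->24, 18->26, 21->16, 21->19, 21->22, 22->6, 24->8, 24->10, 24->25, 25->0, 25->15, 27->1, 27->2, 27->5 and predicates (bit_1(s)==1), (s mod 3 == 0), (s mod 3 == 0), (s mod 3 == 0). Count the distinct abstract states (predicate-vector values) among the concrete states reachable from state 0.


BFS from 0:
Concrete reachable: {0, 1, 2, 3, 5, 8, 9, 10, 12, 13, 14, 15, 17, 19, 24, 25, 27}
Abstract via predicates (bit_1(s)==1), (s mod 3 == 0), (s mod 3 == 0), (s mod 3 == 0):
  (0,0,0,0) <- {1, 5, 8, 13, 17, 25}
  (0,1,1,1) <- {0, 9, 12, 24}
  (1,0,0,0) <- {2, 10, 14, 19}
  (1,1,1,1) <- {3, 15, 27}
Distinct abstract states = 4

4


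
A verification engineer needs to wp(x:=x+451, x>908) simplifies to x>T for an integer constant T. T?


Formula: wp(x:=E, P) = P[E/x] (substitute E for x in postcondition)
Step 1: Postcondition: x>908
Step 2: Substitute x+451 for x: x+451>908
Step 3: Solve for x: x > 908-451 = 457

457


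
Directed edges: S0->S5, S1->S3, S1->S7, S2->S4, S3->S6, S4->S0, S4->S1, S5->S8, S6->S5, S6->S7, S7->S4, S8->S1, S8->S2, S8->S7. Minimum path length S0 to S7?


BFS layer-by-layer from S0:
  dist 0: {S0}
  dist 1: {S5}
  dist 2: {S8}
  dist 3: {S1, S2, S7}
  -> S7 reached at distance 3
Shortest path length = 3

3


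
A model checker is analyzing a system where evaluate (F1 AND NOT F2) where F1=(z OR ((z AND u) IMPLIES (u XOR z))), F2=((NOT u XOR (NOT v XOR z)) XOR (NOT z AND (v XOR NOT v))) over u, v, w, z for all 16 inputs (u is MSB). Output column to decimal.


F1 = (z OR ((z AND u) IMPLIES (u XOR z)))
F2 = ((NOT u XOR (NOT v XOR z)) XOR (NOT z AND (v XOR NOT v)))
Counterexample to F1=>F2 is where F1=1 and F2=0.
Evaluate each row (bits = u,v,w,z, MSB first):
  row 0 [0000]: F1=1 F2=1 -> F1&~F2 -> 0
  row 1 [0001]: F1=1 F2=1 -> F1&~F2 -> 0
  row 2 [0010]: F1=1 F2=1 -> F1&~F2 -> 0
  row 3 [0011]: F1=1 F2=1 -> F1&~F2 -> 0
  row 4 [0100]: F1=1 F2=0 -> F1&~F2 -> 1
  row 5 [0101]: F1=1 F2=0 -> F1&~F2 -> 1
  row 6 [0110]: F1=1 F2=0 -> F1&~F2 -> 1
  row 7 [0111]: F1=1 F2=0 -> F1&~F2 -> 1
  row 8 [1000]: F1=1 F2=0 -> F1&~F2 -> 1
  row 9 [1001]: F1=1 F2=0 -> F1&~F2 -> 1
  row 10 [1010]: F1=1 F2=0 -> F1&~F2 -> 1
  row 11 [1011]: F1=1 F2=0 -> F1&~F2 -> 1
  row 12 [1100]: F1=1 F2=1 -> F1&~F2 -> 0
  row 13 [1101]: F1=1 F2=1 -> F1&~F2 -> 0
  row 14 [1110]: F1=1 F2=1 -> F1&~F2 -> 0
  row 15 [1111]: F1=1 F2=1 -> F1&~F2 -> 0
Full result column, 4 rows per line (u,v fixed per line; w,z runs 00..11 left to right):
  rows 0-3 [u,v=00]: 0000  = hex 0
  rows 4-7 [u,v=01]: 1111  = hex F
  rows 8-11 [u,v=10]: 1111  = hex F
  rows 12-15 [u,v=11]: 0000  = hex 0
Counterexample vector (row 0 .. row 15) = 0000111111110000
Output column grouped in 4s = 0000 1111 1111 0000 = 0x0FF0
Convert to decimal digit by digit (value = value*16 + digit):
  0 -> 0
  0*16 + 15 (F) = 15
  15*16 + 15 (F) = 255
  255*16 + 0 = 4080
Decimal = 4080

4080


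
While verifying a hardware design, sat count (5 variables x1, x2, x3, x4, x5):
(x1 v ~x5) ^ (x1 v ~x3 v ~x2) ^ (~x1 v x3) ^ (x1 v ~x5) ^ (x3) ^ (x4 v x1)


CNF with 6 clauses over 5 vars (32 assignments).
An assignment satisfies CNF iff every clause has >=1 true literal.
Check each row (bits = x1,x2,x3,x4,x5; clause T/F shown):
  row 0 [00000]: clauses=TTTTFF -> 0
  row 1 [00001]: clauses=FTTFFF -> 0
  row 2 [00010]: clauses=TTTTFT -> 0
  row 3 [00011]: clauses=FTTFFT -> 0
  row 4 [00100]: clauses=TTTTTF -> 0
  row 5 [00101]: clauses=FTTFTF -> 0
  row 6 [00110]: clauses=TTTTTT -> 1
  row 7 [00111]: clauses=FTTFTT -> 0
  row 8 [01000]: clauses=TTTTFF -> 0
  row 9 [01001]: clauses=FTTFFF -> 0
  row 10 [01010]: clauses=TTTTFT -> 0
  row 11 [01011]: clauses=FTTFFT -> 0
  row 12 [01100]: clauses=TFTTTF -> 0
  row 13 [01101]: clauses=FFTFTF -> 0
  row 14 [01110]: clauses=TFTTTT -> 0
  row 15 [01111]: clauses=FFTFTT -> 0
  row 16 [10000]: clauses=TTFTFT -> 0
  row 17 [10001]: clauses=TTFTFT -> 0
  row 18 [10010]: clauses=TTFTFT -> 0
  row 19 [10011]: clauses=TTFTFT -> 0
  row 20 [10100]: clauses=TTTTTT -> 1
  row 21 [10101]: clauses=TTTTTT -> 1
  row 22 [10110]: clauses=TTTTTT -> 1
  row 23 [10111]: clauses=TTTTTT -> 1
  row 24 [11000]: clauses=TTFTFT -> 0
  row 25 [11001]: clauses=TTFTFT -> 0
  row 26 [11010]: clauses=TTFTFT -> 0
  row 27 [11011]: clauses=TTFTFT -> 0
  row 28 [11100]: clauses=TTTTTT -> 1
  row 29 [11101]: clauses=TTTTTT -> 1
  row 30 [11110]: clauses=TTTTTT -> 1
  row 31 [11111]: clauses=TTTTTT -> 1
Full result column, 8 rows per line (x1,x2 fixed per line; x3,x4,x5 runs 000..111 left to right):
  rows 0-7 [x1,x2=00]: 00000010  (ones: 1)
  rows 8-15 [x1,x2=01]: 00000000  (ones: 0)
  rows 16-23 [x1,x2=10]: 00001111  (ones: 4)
  rows 24-31 [x1,x2=11]: 00001111  (ones: 4)
Satisfying assignments = 1+0+4+4 = 9

9


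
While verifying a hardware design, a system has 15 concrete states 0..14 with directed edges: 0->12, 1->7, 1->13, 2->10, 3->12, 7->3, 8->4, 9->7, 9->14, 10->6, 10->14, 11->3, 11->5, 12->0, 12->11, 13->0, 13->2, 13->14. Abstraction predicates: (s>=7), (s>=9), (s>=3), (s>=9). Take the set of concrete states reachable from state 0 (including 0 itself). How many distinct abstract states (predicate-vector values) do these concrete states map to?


BFS from 0:
Concrete reachable: {0, 3, 5, 11, 12}
Abstract via predicates (s>=7), (s>=9), (s>=3), (s>=9):
  (0,0,0,0) <- {0}
  (0,0,1,0) <- {3, 5}
  (1,1,1,1) <- {11, 12}
Distinct abstract states = 3

3


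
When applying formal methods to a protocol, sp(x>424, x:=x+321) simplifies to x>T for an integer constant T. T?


Formula: sp(P, x:=E) = exists old_x. (x = E[old_x/x]) AND P[old_x/x] (old_x is the value of x before the assignment; eliminate old_x by solving x = E[old_x/x] for old_x)
Step 1: Precondition P: x>424, i.e. old_x > 424
Step 2: Assignment gives x = old_x + 321, so old_x = x - 321
Step 3: Substitute into P: x - 321 > 424
Step 4: Simplify: x > 424+321 = 745

745


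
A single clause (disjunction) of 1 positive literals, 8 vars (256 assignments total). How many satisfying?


Step 1: Total=2^8=256
Step 2: Unsat when all 1 false: 2^7=128
Step 3: Sat=256-128=128

128


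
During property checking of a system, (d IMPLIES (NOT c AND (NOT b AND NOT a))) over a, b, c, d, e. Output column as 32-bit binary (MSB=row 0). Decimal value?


Formula: (d IMPLIES (NOT c AND (NOT b AND NOT a))) over a, b, c, d, e (32 rows)
Evaluate each row (bits = a,b,c,d,e, MSB first):
  row 0 [00000]: (0 IMPLIES (NOT 0 AND (NOT 0 AND NOT 0))) -> 1
  row 1 [00001]: (0 IMPLIES (NOT 0 AND (NOT 0 AND NOT 0))) -> 1
  row 2 [00010]: (1 IMPLIES (NOT 0 AND (NOT 0 AND NOT 0))) -> 1
  row 3 [00011]: (1 IMPLIES (NOT 0 AND (NOT 0 AND NOT 0))) -> 1
  row 4 [00100]: (0 IMPLIES (NOT 1 AND (NOT 0 AND NOT 0))) -> 1
  row 5 [00101]: (0 IMPLIES (NOT 1 AND (NOT 0 AND NOT 0))) -> 1
  row 6 [00110]: (1 IMPLIES (NOT 1 AND (NOT 0 AND NOT 0))) -> 0
  row 7 [00111]: (1 IMPLIES (NOT 1 AND (NOT 0 AND NOT 0))) -> 0
  row 8 [01000]: (0 IMPLIES (NOT 0 AND (NOT 1 AND NOT 0))) -> 1
  row 9 [01001]: (0 IMPLIES (NOT 0 AND (NOT 1 AND NOT 0))) -> 1
  row 10 [01010]: (1 IMPLIES (NOT 0 AND (NOT 1 AND NOT 0))) -> 0
  row 11 [01011]: (1 IMPLIES (NOT 0 AND (NOT 1 AND NOT 0))) -> 0
  row 12 [01100]: (0 IMPLIES (NOT 1 AND (NOT 1 AND NOT 0))) -> 1
  row 13 [01101]: (0 IMPLIES (NOT 1 AND (NOT 1 AND NOT 0))) -> 1
  row 14 [01110]: (1 IMPLIES (NOT 1 AND (NOT 1 AND NOT 0))) -> 0
  row 15 [01111]: (1 IMPLIES (NOT 1 AND (NOT 1 AND NOT 0))) -> 0
  row 16 [10000]: (0 IMPLIES (NOT 0 AND (NOT 0 AND NOT 1))) -> 1
  row 17 [10001]: (0 IMPLIES (NOT 0 AND (NOT 0 AND NOT 1))) -> 1
  row 18 [10010]: (1 IMPLIES (NOT 0 AND (NOT 0 AND NOT 1))) -> 0
  row 19 [10011]: (1 IMPLIES (NOT 0 AND (NOT 0 AND NOT 1))) -> 0
  row 20 [10100]: (0 IMPLIES (NOT 1 AND (NOT 0 AND NOT 1))) -> 1
  row 21 [10101]: (0 IMPLIES (NOT 1 AND (NOT 0 AND NOT 1))) -> 1
  row 22 [10110]: (1 IMPLIES (NOT 1 AND (NOT 0 AND NOT 1))) -> 0
  row 23 [10111]: (1 IMPLIES (NOT 1 AND (NOT 0 AND NOT 1))) -> 0
  row 24 [11000]: (0 IMPLIES (NOT 0 AND (NOT 1 AND NOT 1))) -> 1
  row 25 [11001]: (0 IMPLIES (NOT 0 AND (NOT 1 AND NOT 1))) -> 1
  row 26 [11010]: (1 IMPLIES (NOT 0 AND (NOT 1 AND NOT 1))) -> 0
  row 27 [11011]: (1 IMPLIES (NOT 0 AND (NOT 1 AND NOT 1))) -> 0
  row 28 [11100]: (0 IMPLIES (NOT 1 AND (NOT 1 AND NOT 1))) -> 1
  row 29 [11101]: (0 IMPLIES (NOT 1 AND (NOT 1 AND NOT 1))) -> 1
  row 30 [11110]: (1 IMPLIES (NOT 1 AND (NOT 1 AND NOT 1))) -> 0
  row 31 [11111]: (1 IMPLIES (NOT 1 AND (NOT 1 AND NOT 1))) -> 0
Full result column, 4 rows per line (a,b,c fixed per line; d,e runs 00..11 left to right):
  rows 0-3 [a,b,c=000]: 1111  = hex F
  rows 4-7 [a,b,c=001]: 1100  = hex C
  rows 8-11 [a,b,c=010]: 1100  = hex C
  rows 12-15 [a,b,c=011]: 1100  = hex C
  rows 16-19 [a,b,c=100]: 1100  = hex C
  rows 20-23 [a,b,c=101]: 1100  = hex C
  rows 24-27 [a,b,c=110]: 1100  = hex C
  rows 28-31 [a,b,c=111]: 1100  = hex C
Output column (row 0 .. row 31) = 11111100110011001100110011001100
Output column grouped in 4s = 1111 1100 1100 1100 1100 1100 1100 1100 = 0xFCCCCCCC
Convert to decimal digit by digit (value = value*16 + digit):
  F -> 15
  15*16 + 12 (C) = 252
  252*16 + 12 (C) = 4044
  4044*16 + 12 (C) = 64716
  64716*16 + 12 (C) = 1035468
  1035468*16 + 12 (C) = 16567500
  16567500*16 + 12 (C) = 265080012
  265080012*16 + 12 (C) = 4241280204
Decimal = 4241280204

4241280204


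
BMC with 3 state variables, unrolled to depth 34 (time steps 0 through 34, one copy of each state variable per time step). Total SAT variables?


BMC unrolls to depth k, creating one copy of each state var for steps 0..k.
Step count = 34 + 1 = 35 (steps 0 through 34)
Vars per step = 3
Total = 3 * 35 = 105

105


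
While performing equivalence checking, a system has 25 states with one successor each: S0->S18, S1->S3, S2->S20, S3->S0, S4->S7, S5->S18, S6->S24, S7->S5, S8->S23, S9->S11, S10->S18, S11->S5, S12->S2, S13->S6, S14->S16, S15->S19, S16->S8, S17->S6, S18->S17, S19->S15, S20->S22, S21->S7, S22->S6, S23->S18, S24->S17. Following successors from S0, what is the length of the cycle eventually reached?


Trace from S0 until a state repeats:
  S0 -> S18 -> S17 -> S6 -> S24 -> S17
S17 first seen at step 2, revisited at step 5.
Cycle length = 5 - 2 = 3

3


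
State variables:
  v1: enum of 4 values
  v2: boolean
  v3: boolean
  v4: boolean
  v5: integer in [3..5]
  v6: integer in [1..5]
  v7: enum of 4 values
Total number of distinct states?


State space = product of domain sizes of all variables.
Domain sizes:
  v1 (enum of 4 values): 4
  v2 (boolean): 2
  v3 (boolean): 2
  v4 (boolean): 2
  v5 (integer in [3..5]): 3
  v6 (integer in [1..5]): 5
  v7 (enum of 4 values): 4
Product = 4 * 2 * 2 * 2 * 3 * 5 * 4 = 1920

1920


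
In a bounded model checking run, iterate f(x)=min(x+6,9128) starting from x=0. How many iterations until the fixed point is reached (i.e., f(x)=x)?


Step 1: x=0, cap=9128, increment=6
Step 2: x grows by 6 each step until capped at 9128; fixed point is x=9128
Step 3: iterations = ceil(9128/6) = 1522

1522


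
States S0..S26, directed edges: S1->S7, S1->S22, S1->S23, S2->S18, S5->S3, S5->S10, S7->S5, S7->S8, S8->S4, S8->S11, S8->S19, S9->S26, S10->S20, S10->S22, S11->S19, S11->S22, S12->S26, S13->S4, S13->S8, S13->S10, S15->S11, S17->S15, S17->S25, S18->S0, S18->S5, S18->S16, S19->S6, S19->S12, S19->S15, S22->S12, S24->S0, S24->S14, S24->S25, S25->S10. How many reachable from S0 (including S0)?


BFS from S0:
  layer 0: {S0}
Reachable set: {S0}
Count = 1

1


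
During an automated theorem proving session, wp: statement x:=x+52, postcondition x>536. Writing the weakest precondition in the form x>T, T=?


Formula: wp(x:=E, P) = P[E/x] (substitute E for x in postcondition)
Step 1: Postcondition: x>536
Step 2: Substitute x+52 for x: x+52>536
Step 3: Solve for x: x > 536-52 = 484

484


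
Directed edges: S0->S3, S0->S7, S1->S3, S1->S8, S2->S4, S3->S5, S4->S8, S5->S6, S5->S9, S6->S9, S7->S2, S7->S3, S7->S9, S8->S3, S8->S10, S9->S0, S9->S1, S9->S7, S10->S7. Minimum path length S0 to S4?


BFS layer-by-layer from S0:
  dist 0: {S0}
  dist 1: {S3, S7}
  dist 2: {S2, S5, S9}
  dist 3: {S1, S4, S6}
  -> S4 reached at distance 3
Shortest path length = 3

3


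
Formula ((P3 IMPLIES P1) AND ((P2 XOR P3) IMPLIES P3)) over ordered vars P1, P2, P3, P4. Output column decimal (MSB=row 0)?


Formula: ((P3 IMPLIES P1) AND ((P2 XOR P3) IMPLIES P3)) over P1, P2, P3, P4 (16 rows)
Evaluate each row (bits = P1,P2,P3,P4, MSB first):
  row 0 [0000]: ((0 IMPLIES 0) AND ((0 XOR 0) IMPLIES 0)) -> 1
  row 1 [0001]: ((0 IMPLIES 0) AND ((0 XOR 0) IMPLIES 0)) -> 1
  row 2 [0010]: ((1 IMPLIES 0) AND ((0 XOR 1) IMPLIES 1)) -> 0
  row 3 [0011]: ((1 IMPLIES 0) AND ((0 XOR 1) IMPLIES 1)) -> 0
  row 4 [0100]: ((0 IMPLIES 0) AND ((1 XOR 0) IMPLIES 0)) -> 0
  row 5 [0101]: ((0 IMPLIES 0) AND ((1 XOR 0) IMPLIES 0)) -> 0
  row 6 [0110]: ((1 IMPLIES 0) AND ((1 XOR 1) IMPLIES 1)) -> 0
  row 7 [0111]: ((1 IMPLIES 0) AND ((1 XOR 1) IMPLIES 1)) -> 0
  row 8 [1000]: ((0 IMPLIES 1) AND ((0 XOR 0) IMPLIES 0)) -> 1
  row 9 [1001]: ((0 IMPLIES 1) AND ((0 XOR 0) IMPLIES 0)) -> 1
  row 10 [1010]: ((1 IMPLIES 1) AND ((0 XOR 1) IMPLIES 1)) -> 1
  row 11 [1011]: ((1 IMPLIES 1) AND ((0 XOR 1) IMPLIES 1)) -> 1
  row 12 [1100]: ((0 IMPLIES 1) AND ((1 XOR 0) IMPLIES 0)) -> 0
  row 13 [1101]: ((0 IMPLIES 1) AND ((1 XOR 0) IMPLIES 0)) -> 0
  row 14 [1110]: ((1 IMPLIES 1) AND ((1 XOR 1) IMPLIES 1)) -> 1
  row 15 [1111]: ((1 IMPLIES 1) AND ((1 XOR 1) IMPLIES 1)) -> 1
Full result column, 4 rows per line (P1,P2 fixed per line; P3,P4 runs 00..11 left to right):
  rows 0-3 [P1,P2=00]: 1100  = hex C
  rows 4-7 [P1,P2=01]: 0000  = hex 0
  rows 8-11 [P1,P2=10]: 1111  = hex F
  rows 12-15 [P1,P2=11]: 0011  = hex 3
Output column (row 0 .. row 15) = 1100000011110011
Output column grouped in 4s = 1100 0000 1111 0011 = 0xC0F3
Convert to decimal digit by digit (value = value*16 + digit):
  C -> 12
  12*16 + 0 = 192
  192*16 + 15 (F) = 3087
  3087*16 + 3 = 49395
Decimal = 49395

49395


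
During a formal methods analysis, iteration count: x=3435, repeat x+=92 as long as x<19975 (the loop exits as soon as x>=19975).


Step 1: x goes from 3435 toward 19975 by 92; the body runs while x<19975, so iterations = ceil((bound-start)/step)
Step 2: Distance=16540
Step 3: ceil(16540/92)=180

180


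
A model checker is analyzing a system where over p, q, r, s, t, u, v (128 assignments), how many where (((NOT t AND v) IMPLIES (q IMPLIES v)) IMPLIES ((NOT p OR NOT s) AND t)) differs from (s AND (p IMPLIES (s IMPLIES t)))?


F1 = (((NOT t AND v) IMPLIES (q IMPLIES v)) IMPLIES ((NOT p OR NOT s) AND t))
F2 = (s AND (p IMPLIES (s IMPLIES t)))
Evaluate both on each of 128 rows (bits = p,q,r,s,t,u,v):
  row 0 [0000000]: F1=0 F2=0 -> 0
  row 1 [0000001]: F1=0 F2=0 -> 0
  row 2 [0000010]: F1=0 F2=0 -> 0
  row 3 [0000011]: F1=0 F2=0 -> 0
  row 4 [0000100]: F1=1 F2=0 (differ) -> 1
  (every remaining row is evaluated the same way; all 128 results are listed next)
Full result column, 8 rows per line (p,q,r,s fixed per line; t,u,v runs 000..111 left to right):
  rows 0-7 [p,q,r,s=0000]: 00001111  (ones: 4)
  rows 8-15 [p,q,r,s=0001]: 11110000  (ones: 4)
  rows 16-23 [p,q,r,s=0010]: 00001111  (ones: 4)
  rows 24-31 [p,q,r,s=0011]: 11110000  (ones: 4)
  rows 32-39 [p,q,r,s=0100]: 00001111  (ones: 4)
  rows 40-47 [p,q,r,s=0101]: 11110000  (ones: 4)
  rows 48-55 [p,q,r,s=0110]: 00001111  (ones: 4)
  rows 56-63 [p,q,r,s=0111]: 11110000  (ones: 4)
  rows 64-71 [p,q,r,s=1000]: 00001111  (ones: 4)
  rows 72-79 [p,q,r,s=1001]: 00001111  (ones: 4)
  rows 80-87 [p,q,r,s=1010]: 00001111  (ones: 4)
  rows 88-95 [p,q,r,s=1011]: 00001111  (ones: 4)
  rows 96-103 [p,q,r,s=1100]: 00001111  (ones: 4)
  rows 104-111 [p,q,r,s=1101]: 00001111  (ones: 4)
  rows 112-119 [p,q,r,s=1110]: 00001111  (ones: 4)
  rows 120-127 [p,q,r,s=1111]: 00001111  (ones: 4)
Disagreements = 4+4+4+4+4+4+4+4+4+4+4+4+4+4+4+4 = 64

64


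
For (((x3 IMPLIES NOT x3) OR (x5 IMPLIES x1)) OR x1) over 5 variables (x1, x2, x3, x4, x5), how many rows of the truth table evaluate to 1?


Formula: (((x3 IMPLIES NOT x3) OR (x5 IMPLIES x1)) OR x1) over 5 vars (32 rows)
Evaluate each row (x1, x2, x3, x4, x5 as bits, MSB first):
  row 0 [00000]: (((0 IMPLIES NOT 0) OR (0 IMPLIES 0)) OR 0) -> 1
  row 1 [00001]: (((0 IMPLIES NOT 0) OR (1 IMPLIES 0)) OR 0) -> 1
  row 2 [00010]: (((0 IMPLIES NOT 0) OR (0 IMPLIES 0)) OR 0) -> 1
  row 3 [00011]: (((0 IMPLIES NOT 0) OR (1 IMPLIES 0)) OR 0) -> 1
  row 4 [00100]: (((1 IMPLIES NOT 1) OR (0 IMPLIES 0)) OR 0) -> 1
  row 5 [00101]: (((1 IMPLIES NOT 1) OR (1 IMPLIES 0)) OR 0) -> 0
  row 6 [00110]: (((1 IMPLIES NOT 1) OR (0 IMPLIES 0)) OR 0) -> 1
  row 7 [00111]: (((1 IMPLIES NOT 1) OR (1 IMPLIES 0)) OR 0) -> 0
  row 8 [01000]: (((0 IMPLIES NOT 0) OR (0 IMPLIES 0)) OR 0) -> 1
  row 9 [01001]: (((0 IMPLIES NOT 0) OR (1 IMPLIES 0)) OR 0) -> 1
  row 10 [01010]: (((0 IMPLIES NOT 0) OR (0 IMPLIES 0)) OR 0) -> 1
  row 11 [01011]: (((0 IMPLIES NOT 0) OR (1 IMPLIES 0)) OR 0) -> 1
  row 12 [01100]: (((1 IMPLIES NOT 1) OR (0 IMPLIES 0)) OR 0) -> 1
  row 13 [01101]: (((1 IMPLIES NOT 1) OR (1 IMPLIES 0)) OR 0) -> 0
  row 14 [01110]: (((1 IMPLIES NOT 1) OR (0 IMPLIES 0)) OR 0) -> 1
  row 15 [01111]: (((1 IMPLIES NOT 1) OR (1 IMPLIES 0)) OR 0) -> 0
  row 16 [10000]: (((0 IMPLIES NOT 0) OR (0 IMPLIES 1)) OR 1) -> 1
  row 17 [10001]: (((0 IMPLIES NOT 0) OR (1 IMPLIES 1)) OR 1) -> 1
  row 18 [10010]: (((0 IMPLIES NOT 0) OR (0 IMPLIES 1)) OR 1) -> 1
  row 19 [10011]: (((0 IMPLIES NOT 0) OR (1 IMPLIES 1)) OR 1) -> 1
  row 20 [10100]: (((1 IMPLIES NOT 1) OR (0 IMPLIES 1)) OR 1) -> 1
  row 21 [10101]: (((1 IMPLIES NOT 1) OR (1 IMPLIES 1)) OR 1) -> 1
  row 22 [10110]: (((1 IMPLIES NOT 1) OR (0 IMPLIES 1)) OR 1) -> 1
  row 23 [10111]: (((1 IMPLIES NOT 1) OR (1 IMPLIES 1)) OR 1) -> 1
  row 24 [11000]: (((0 IMPLIES NOT 0) OR (0 IMPLIES 1)) OR 1) -> 1
  row 25 [11001]: (((0 IMPLIES NOT 0) OR (1 IMPLIES 1)) OR 1) -> 1
  row 26 [11010]: (((0 IMPLIES NOT 0) OR (0 IMPLIES 1)) OR 1) -> 1
  row 27 [11011]: (((0 IMPLIES NOT 0) OR (1 IMPLIES 1)) OR 1) -> 1
  row 28 [11100]: (((1 IMPLIES NOT 1) OR (0 IMPLIES 1)) OR 1) -> 1
  row 29 [11101]: (((1 IMPLIES NOT 1) OR (1 IMPLIES 1)) OR 1) -> 1
  row 30 [11110]: (((1 IMPLIES NOT 1) OR (0 IMPLIES 1)) OR 1) -> 1
  row 31 [11111]: (((1 IMPLIES NOT 1) OR (1 IMPLIES 1)) OR 1) -> 1
Full result column, 8 rows per line (x1,x2 fixed per line; x3,x4,x5 runs 000..111 left to right):
  rows 0-7 [x1,x2=00]: 11111010  (ones: 6)
  rows 8-15 [x1,x2=01]: 11111010  (ones: 6)
  rows 16-23 [x1,x2=10]: 11111111  (ones: 8)
  rows 24-31 [x1,x2=11]: 11111111  (ones: 8)
Count of 1-rows = 6+6+8+8 = 28

28


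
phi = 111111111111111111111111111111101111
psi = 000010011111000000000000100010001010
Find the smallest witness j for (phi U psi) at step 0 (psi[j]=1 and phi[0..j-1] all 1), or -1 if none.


(phi U psi) at 0: need smallest j with psi[j]=1 and phi[i]=1 for all i in [0,j).
Scan from step 0:
  step 0: phi=1, psi=0 -> continue
  step 1: phi=1, psi=0 -> continue
  step 2: phi=1, psi=0 -> continue
  step 3: phi=1, psi=0 -> continue
  step 4: psi=1 and phi held for [0,4) -> witness found
Witness step = 4

4


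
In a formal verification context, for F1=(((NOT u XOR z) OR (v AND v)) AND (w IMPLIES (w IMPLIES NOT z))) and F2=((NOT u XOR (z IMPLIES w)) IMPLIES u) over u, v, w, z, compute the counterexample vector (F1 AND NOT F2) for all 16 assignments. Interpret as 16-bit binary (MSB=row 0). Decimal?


F1 = (((NOT u XOR z) OR (v AND v)) AND (w IMPLIES (w IMPLIES NOT z)))
F2 = ((NOT u XOR (z IMPLIES w)) IMPLIES u)
Counterexample to F1=>F2 is where F1=1 and F2=0.
Evaluate each row (bits = u,v,w,z, MSB first):
  row 0 [0000]: F1=1 F2=1 -> F1&~F2 -> 0
  row 1 [0001]: F1=0 F2=0 -> F1&~F2 -> 0
  row 2 [0010]: F1=1 F2=1 -> F1&~F2 -> 0
  row 3 [0011]: F1=0 F2=1 -> F1&~F2 -> 0
  row 4 [0100]: F1=1 F2=1 -> F1&~F2 -> 0
  row 5 [0101]: F1=1 F2=0 -> F1&~F2 -> 1
  row 6 [0110]: F1=1 F2=1 -> F1&~F2 -> 0
  row 7 [0111]: F1=0 F2=1 -> F1&~F2 -> 0
  row 8 [1000]: F1=0 F2=1 -> F1&~F2 -> 0
  row 9 [1001]: F1=1 F2=1 -> F1&~F2 -> 0
  row 10 [1010]: F1=0 F2=1 -> F1&~F2 -> 0
  row 11 [1011]: F1=0 F2=1 -> F1&~F2 -> 0
  row 12 [1100]: F1=1 F2=1 -> F1&~F2 -> 0
  row 13 [1101]: F1=1 F2=1 -> F1&~F2 -> 0
  row 14 [1110]: F1=1 F2=1 -> F1&~F2 -> 0
  row 15 [1111]: F1=0 F2=1 -> F1&~F2 -> 0
Full result column, 4 rows per line (u,v fixed per line; w,z runs 00..11 left to right):
  rows 0-3 [u,v=00]: 0000  = hex 0
  rows 4-7 [u,v=01]: 0100  = hex 4
  rows 8-11 [u,v=10]: 0000  = hex 0
  rows 12-15 [u,v=11]: 0000  = hex 0
Counterexample vector (row 0 .. row 15) = 0000010000000000
Output column grouped in 4s = 0000 0100 0000 0000 = 0x0400
Convert to decimal digit by digit (value = value*16 + digit):
  0 -> 0
  0*16 + 4 = 4
  4*16 + 0 = 64
  64*16 + 0 = 1024
Decimal = 1024

1024


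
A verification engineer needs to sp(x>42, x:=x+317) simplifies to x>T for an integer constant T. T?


Formula: sp(P, x:=E) = exists old_x. (x = E[old_x/x]) AND P[old_x/x] (old_x is the value of x before the assignment; eliminate old_x by solving x = E[old_x/x] for old_x)
Step 1: Precondition P: x>42, i.e. old_x > 42
Step 2: Assignment gives x = old_x + 317, so old_x = x - 317
Step 3: Substitute into P: x - 317 > 42
Step 4: Simplify: x > 42+317 = 359

359


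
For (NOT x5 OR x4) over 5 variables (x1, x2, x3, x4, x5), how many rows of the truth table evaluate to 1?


Formula: (NOT x5 OR x4) over 5 vars (32 rows)
Evaluate each row (x1, x2, x3, x4, x5 as bits, MSB first):
  row 0 [00000]: (NOT 0 OR 0) -> 1
  row 1 [00001]: (NOT 1 OR 0) -> 0
  row 2 [00010]: (NOT 0 OR 1) -> 1
  row 3 [00011]: (NOT 1 OR 1) -> 1
  row 4 [00100]: (NOT 0 OR 0) -> 1
  row 5 [00101]: (NOT 1 OR 0) -> 0
  row 6 [00110]: (NOT 0 OR 1) -> 1
  row 7 [00111]: (NOT 1 OR 1) -> 1
  row 8 [01000]: (NOT 0 OR 0) -> 1
  row 9 [01001]: (NOT 1 OR 0) -> 0
  row 10 [01010]: (NOT 0 OR 1) -> 1
  row 11 [01011]: (NOT 1 OR 1) -> 1
  row 12 [01100]: (NOT 0 OR 0) -> 1
  row 13 [01101]: (NOT 1 OR 0) -> 0
  row 14 [01110]: (NOT 0 OR 1) -> 1
  row 15 [01111]: (NOT 1 OR 1) -> 1
  row 16 [10000]: (NOT 0 OR 0) -> 1
  row 17 [10001]: (NOT 1 OR 0) -> 0
  row 18 [10010]: (NOT 0 OR 1) -> 1
  row 19 [10011]: (NOT 1 OR 1) -> 1
  row 20 [10100]: (NOT 0 OR 0) -> 1
  row 21 [10101]: (NOT 1 OR 0) -> 0
  row 22 [10110]: (NOT 0 OR 1) -> 1
  row 23 [10111]: (NOT 1 OR 1) -> 1
  row 24 [11000]: (NOT 0 OR 0) -> 1
  row 25 [11001]: (NOT 1 OR 0) -> 0
  row 26 [11010]: (NOT 0 OR 1) -> 1
  row 27 [11011]: (NOT 1 OR 1) -> 1
  row 28 [11100]: (NOT 0 OR 0) -> 1
  row 29 [11101]: (NOT 1 OR 0) -> 0
  row 30 [11110]: (NOT 0 OR 1) -> 1
  row 31 [11111]: (NOT 1 OR 1) -> 1
Full result column, 8 rows per line (x1,x2 fixed per line; x3,x4,x5 runs 000..111 left to right):
  rows 0-7 [x1,x2=00]: 10111011  (ones: 6)
  rows 8-15 [x1,x2=01]: 10111011  (ones: 6)
  rows 16-23 [x1,x2=10]: 10111011  (ones: 6)
  rows 24-31 [x1,x2=11]: 10111011  (ones: 6)
Count of 1-rows = 6+6+6+6 = 24

24


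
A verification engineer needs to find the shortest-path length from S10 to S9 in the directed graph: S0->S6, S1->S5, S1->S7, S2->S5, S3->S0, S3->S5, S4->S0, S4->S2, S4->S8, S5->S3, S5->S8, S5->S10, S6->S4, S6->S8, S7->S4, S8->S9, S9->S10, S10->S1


BFS layer-by-layer from S10:
  dist 0: {S10}
  dist 1: {S1}
  dist 2: {S5, S7}
  dist 3: {S3, S4, S8}
  dist 4: {S0, S2, S9}
  -> S9 reached at distance 4
Shortest path length = 4

4


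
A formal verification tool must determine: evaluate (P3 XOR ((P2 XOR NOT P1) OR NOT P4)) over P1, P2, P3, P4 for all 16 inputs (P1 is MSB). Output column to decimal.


Formula: (P3 XOR ((P2 XOR NOT P1) OR NOT P4)) over P1, P2, P3, P4 (16 rows)
Evaluate each row (bits = P1,P2,P3,P4, MSB first):
  row 0 [0000]: (0 XOR ((0 XOR NOT 0) OR NOT 0)) -> 1
  row 1 [0001]: (0 XOR ((0 XOR NOT 0) OR NOT 1)) -> 1
  row 2 [0010]: (1 XOR ((0 XOR NOT 0) OR NOT 0)) -> 0
  row 3 [0011]: (1 XOR ((0 XOR NOT 0) OR NOT 1)) -> 0
  row 4 [0100]: (0 XOR ((1 XOR NOT 0) OR NOT 0)) -> 1
  row 5 [0101]: (0 XOR ((1 XOR NOT 0) OR NOT 1)) -> 0
  row 6 [0110]: (1 XOR ((1 XOR NOT 0) OR NOT 0)) -> 0
  row 7 [0111]: (1 XOR ((1 XOR NOT 0) OR NOT 1)) -> 1
  row 8 [1000]: (0 XOR ((0 XOR NOT 1) OR NOT 0)) -> 1
  row 9 [1001]: (0 XOR ((0 XOR NOT 1) OR NOT 1)) -> 0
  row 10 [1010]: (1 XOR ((0 XOR NOT 1) OR NOT 0)) -> 0
  row 11 [1011]: (1 XOR ((0 XOR NOT 1) OR NOT 1)) -> 1
  row 12 [1100]: (0 XOR ((1 XOR NOT 1) OR NOT 0)) -> 1
  row 13 [1101]: (0 XOR ((1 XOR NOT 1) OR NOT 1)) -> 1
  row 14 [1110]: (1 XOR ((1 XOR NOT 1) OR NOT 0)) -> 0
  row 15 [1111]: (1 XOR ((1 XOR NOT 1) OR NOT 1)) -> 0
Full result column, 4 rows per line (P1,P2 fixed per line; P3,P4 runs 00..11 left to right):
  rows 0-3 [P1,P2=00]: 1100  = hex C
  rows 4-7 [P1,P2=01]: 1001  = hex 9
  rows 8-11 [P1,P2=10]: 1001  = hex 9
  rows 12-15 [P1,P2=11]: 1100  = hex C
Output column (row 0 .. row 15) = 1100100110011100
Output column grouped in 4s = 1100 1001 1001 1100 = 0xC99C
Convert to decimal digit by digit (value = value*16 + digit):
  C -> 12
  12*16 + 9 = 201
  201*16 + 9 = 3225
  3225*16 + 12 (C) = 51612
Decimal = 51612

51612


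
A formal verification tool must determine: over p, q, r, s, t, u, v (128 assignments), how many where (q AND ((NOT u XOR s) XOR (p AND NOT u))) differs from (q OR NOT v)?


F1 = (q AND ((NOT u XOR s) XOR (p AND NOT u)))
F2 = (q OR NOT v)
Evaluate both on each of 128 rows (bits = p,q,r,s,t,u,v):
  row 0 [0000000]: F1=0 F2=1 (differ) -> 1
  row 1 [0000001]: F1=0 F2=0 -> 0
  row 2 [0000010]: F1=0 F2=1 (differ) -> 1
  row 3 [0000011]: F1=0 F2=0 -> 0
  row 4 [0000100]: F1=0 F2=1 (differ) -> 1
  (every remaining row is evaluated the same way; all 128 results are listed next)
Full result column, 8 rows per line (p,q,r,s fixed per line; t,u,v runs 000..111 left to right):
  rows 0-7 [p,q,r,s=0000]: 10101010  (ones: 4)
  rows 8-15 [p,q,r,s=0001]: 10101010  (ones: 4)
  rows 16-23 [p,q,r,s=0010]: 10101010  (ones: 4)
  rows 24-31 [p,q,r,s=0011]: 10101010  (ones: 4)
  rows 32-39 [p,q,r,s=0100]: 00110011  (ones: 4)
  rows 40-47 [p,q,r,s=0101]: 11001100  (ones: 4)
  rows 48-55 [p,q,r,s=0110]: 00110011  (ones: 4)
  rows 56-63 [p,q,r,s=0111]: 11001100  (ones: 4)
  rows 64-71 [p,q,r,s=1000]: 10101010  (ones: 4)
  rows 72-79 [p,q,r,s=1001]: 10101010  (ones: 4)
  rows 80-87 [p,q,r,s=1010]: 10101010  (ones: 4)
  rows 88-95 [p,q,r,s=1011]: 10101010  (ones: 4)
  rows 96-103 [p,q,r,s=1100]: 11111111  (ones: 8)
  rows 104-111 [p,q,r,s=1101]: 00000000  (ones: 0)
  rows 112-119 [p,q,r,s=1110]: 11111111  (ones: 8)
  rows 120-127 [p,q,r,s=1111]: 00000000  (ones: 0)
Disagreements = 4+4+4+4+4+4+4+4+4+4+4+4+8+0+8+0 = 64

64


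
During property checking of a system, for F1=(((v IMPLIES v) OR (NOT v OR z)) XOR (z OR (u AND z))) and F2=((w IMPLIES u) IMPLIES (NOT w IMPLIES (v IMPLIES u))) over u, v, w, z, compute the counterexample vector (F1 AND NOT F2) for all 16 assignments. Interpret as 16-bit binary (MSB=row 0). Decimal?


F1 = (((v IMPLIES v) OR (NOT v OR z)) XOR (z OR (u AND z)))
F2 = ((w IMPLIES u) IMPLIES (NOT w IMPLIES (v IMPLIES u)))
Counterexample to F1=>F2 is where F1=1 and F2=0.
Evaluate each row (bits = u,v,w,z, MSB first):
  row 0 [0000]: F1=1 F2=1 -> F1&~F2 -> 0
  row 1 [0001]: F1=0 F2=1 -> F1&~F2 -> 0
  row 2 [0010]: F1=1 F2=1 -> F1&~F2 -> 0
  row 3 [0011]: F1=0 F2=1 -> F1&~F2 -> 0
  row 4 [0100]: F1=1 F2=0 -> F1&~F2 -> 1
  row 5 [0101]: F1=0 F2=0 -> F1&~F2 -> 0
  row 6 [0110]: F1=1 F2=1 -> F1&~F2 -> 0
  row 7 [0111]: F1=0 F2=1 -> F1&~F2 -> 0
  row 8 [1000]: F1=1 F2=1 -> F1&~F2 -> 0
  row 9 [1001]: F1=0 F2=1 -> F1&~F2 -> 0
  row 10 [1010]: F1=1 F2=1 -> F1&~F2 -> 0
  row 11 [1011]: F1=0 F2=1 -> F1&~F2 -> 0
  row 12 [1100]: F1=1 F2=1 -> F1&~F2 -> 0
  row 13 [1101]: F1=0 F2=1 -> F1&~F2 -> 0
  row 14 [1110]: F1=1 F2=1 -> F1&~F2 -> 0
  row 15 [1111]: F1=0 F2=1 -> F1&~F2 -> 0
Full result column, 4 rows per line (u,v fixed per line; w,z runs 00..11 left to right):
  rows 0-3 [u,v=00]: 0000  = hex 0
  rows 4-7 [u,v=01]: 1000  = hex 8
  rows 8-11 [u,v=10]: 0000  = hex 0
  rows 12-15 [u,v=11]: 0000  = hex 0
Counterexample vector (row 0 .. row 15) = 0000100000000000
Output column grouped in 4s = 0000 1000 0000 0000 = 0x0800
Convert to decimal digit by digit (value = value*16 + digit):
  0 -> 0
  0*16 + 8 = 8
  8*16 + 0 = 128
  128*16 + 0 = 2048
Decimal = 2048

2048


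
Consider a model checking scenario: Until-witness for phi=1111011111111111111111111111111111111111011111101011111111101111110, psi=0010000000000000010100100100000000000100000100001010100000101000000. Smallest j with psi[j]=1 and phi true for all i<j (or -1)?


(phi U psi) at 0: need smallest j with psi[j]=1 and phi[i]=1 for all i in [0,j).
Scan from step 0:
  step 0: phi=1, psi=0 -> continue
  step 1: phi=1, psi=0 -> continue
  step 2: psi=1 and phi held for [0,2) -> witness found
Witness step = 2

2


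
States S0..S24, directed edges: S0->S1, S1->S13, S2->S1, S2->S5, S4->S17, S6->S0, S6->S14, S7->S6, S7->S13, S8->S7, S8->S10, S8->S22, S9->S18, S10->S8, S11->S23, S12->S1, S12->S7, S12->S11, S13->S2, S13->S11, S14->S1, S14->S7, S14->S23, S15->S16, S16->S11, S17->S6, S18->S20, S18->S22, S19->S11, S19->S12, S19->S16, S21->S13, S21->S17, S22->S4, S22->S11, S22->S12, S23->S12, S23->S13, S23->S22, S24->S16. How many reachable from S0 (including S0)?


BFS from S0:
  layer 0: {S0}
  layer 1: {S1}
  layer 2: {S13}
  layer 3: {S2, S11}
  layer 4: {S5, S23}
  layer 5: {S12, S22}
  layer 6: {S4, S7}
  layer 7: {S6, S17}
  layer 8: {S14}
Reachable set: {S0, S1, S2, S4, S5, S6, S7, S11, S12, S13, S14, S17, S22, S23}
Count = 14

14
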